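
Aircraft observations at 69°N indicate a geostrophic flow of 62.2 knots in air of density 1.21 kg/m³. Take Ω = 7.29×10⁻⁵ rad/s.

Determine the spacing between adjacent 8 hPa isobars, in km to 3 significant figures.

Coriolis parameter at 69°N:
f = 2Ω sin φ = 2 × 7.29×10⁻⁵ × sin 69° = 1.36×10⁻⁴ s⁻¹
Wind speed in SI: 62.2 knots = 32.0 m/s
Geostrophic balance rearranged: |∂P/∂n| = f ρ V_g
|∂P/∂n| = 1.36×10⁻⁴ × 1.21 × 32.0 = 5.27×10⁻³ Pa/m
Isobar spacing: Δn = ΔP/|∂P/∂n| = 800 Pa / 5.27×10⁻³ Pa/m = 151798 m ≈ 152 km

152 km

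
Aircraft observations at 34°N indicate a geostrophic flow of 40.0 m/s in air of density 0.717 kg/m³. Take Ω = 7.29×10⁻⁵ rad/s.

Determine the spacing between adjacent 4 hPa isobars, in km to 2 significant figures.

170 km

Coriolis parameter at 34°N:
f = 2Ω sin φ = 2 × 7.29×10⁻⁵ × sin 34° = 8.15×10⁻⁵ s⁻¹
Geostrophic balance rearranged: |∂P/∂n| = f ρ V_g
|∂P/∂n| = 8.15×10⁻⁵ × 0.717 × 40.0 = 2.34×10⁻³ Pa/m
Isobar spacing: Δn = ΔP/|∂P/∂n| = 400 Pa / 2.34×10⁻³ Pa/m = 171065 m ≈ 170 km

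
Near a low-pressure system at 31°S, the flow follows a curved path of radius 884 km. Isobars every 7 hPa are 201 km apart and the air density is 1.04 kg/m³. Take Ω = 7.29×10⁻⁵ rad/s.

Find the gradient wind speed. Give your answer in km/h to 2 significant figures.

Coriolis parameter at 31°S:
f = 2Ω sin φ = 2 × 7.29×10⁻⁵ × sin 31° = 7.51×10⁻⁵ s⁻¹
Pressure gradient: |∂P/∂n| = 700 Pa / 201000 m = 3.48×10⁻³ Pa/m
Geostrophic speed: V_g = |∂P/∂n|/(fρ) = 3.48×10⁻³/(7.51×10⁻⁵ × 1.04) = 44.6 m/s
Around a low, centrifugal force acts outward with Coriolis, so pressure-gradient force balances both:
(1/ρ)|∂P/∂n| = fV + V²/R  →  V² + fR·V − fR·V_g = 0
With fR = 7.51×10⁻⁵ × 884×10³ m = 66.4 m/s:
V = [−fR + √((fR)² + 4 fR V_g)]/2 = [−66.4 + √(66.4² + 4×66.4×44.6)]/2 = 30.5 m/s
Subgeostrophic (V < V_g = 44.6 m/s), as expected around a low.
Converting: 30.5 m/s × 3.6 = 110 km/h

110 km/h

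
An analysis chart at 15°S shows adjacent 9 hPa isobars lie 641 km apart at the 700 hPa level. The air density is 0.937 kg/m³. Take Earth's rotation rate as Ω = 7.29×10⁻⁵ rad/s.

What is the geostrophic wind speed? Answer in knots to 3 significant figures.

77.2 knots

Coriolis parameter at 15°S:
f = 2Ω sin φ = 2 × 7.29×10⁻⁵ × sin 15° = 3.77×10⁻⁵ s⁻¹
Pressure gradient: |∂P/∂n| = 900 Pa / 641000 m = 1.40×10⁻³ Pa/m
Geostrophic balance (pressure-gradient force = Coriolis force):
V_g = (1/(fρ)) |∂P/∂n| = 1.40×10⁻³ / (3.77×10⁻⁵ × 0.937) = 39.7 m/s
Converting: 39.7 m/s × 1.944 = 77.2 knots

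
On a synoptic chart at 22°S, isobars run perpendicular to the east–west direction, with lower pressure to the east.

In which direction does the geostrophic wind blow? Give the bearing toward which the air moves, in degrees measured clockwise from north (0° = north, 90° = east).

The pressure-gradient force points toward the east (bearing 090°).
Geostrophic balance: in the Southern Hemisphere the Coriolis force deflects motion to the left, so the geostrophic wind blows 90° to the left of the pressure-gradient force (low pressure on the right).
Rotating 090° by 90° counterclockwise gives 000° — the wind blows toward the north.

000°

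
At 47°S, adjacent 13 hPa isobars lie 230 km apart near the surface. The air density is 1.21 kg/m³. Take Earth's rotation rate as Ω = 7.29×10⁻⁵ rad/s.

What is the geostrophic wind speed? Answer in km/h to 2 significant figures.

Coriolis parameter at 47°S:
f = 2Ω sin φ = 2 × 7.29×10⁻⁵ × sin 47° = 1.07×10⁻⁴ s⁻¹
Pressure gradient: |∂P/∂n| = 1300 Pa / 230000 m = 5.65×10⁻³ Pa/m
Geostrophic balance (pressure-gradient force = Coriolis force):
V_g = (1/(fρ)) |∂P/∂n| = 5.65×10⁻³ / (1.07×10⁻⁴ × 1.21) = 43.8 m/s
Converting: 43.8 m/s × 3.6 = 160 km/h

160 km/h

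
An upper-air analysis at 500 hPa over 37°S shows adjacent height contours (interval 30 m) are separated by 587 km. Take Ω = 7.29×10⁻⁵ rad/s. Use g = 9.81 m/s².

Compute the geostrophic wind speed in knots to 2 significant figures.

11 knots

Coriolis parameter at 37°S:
f = 2Ω sin φ = 2 × 7.29×10⁻⁵ × sin 37° = 8.77×10⁻⁵ s⁻¹
Height gradient: |∂Z/∂n| = 30 m / 587000 m = 5.11×10⁻⁵
On a pressure surface, geostrophic balance gives V_g = (g/f)|∂Z/∂n|:
V_g = 9.81 × 5.11×10⁻⁵ / 8.77×10⁻⁵ = 5.71 m/s
Converting: 5.71 m/s × 1.944 = 11 knots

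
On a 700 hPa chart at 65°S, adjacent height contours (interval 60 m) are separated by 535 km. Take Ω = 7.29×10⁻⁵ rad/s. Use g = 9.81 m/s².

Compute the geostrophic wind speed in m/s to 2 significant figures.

Coriolis parameter at 65°S:
f = 2Ω sin φ = 2 × 7.29×10⁻⁵ × sin 65° = 1.32×10⁻⁴ s⁻¹
Height gradient: |∂Z/∂n| = 60 m / 535000 m = 1.12×10⁻⁴
On a pressure surface, geostrophic balance gives V_g = (g/f)|∂Z/∂n|:
V_g = 9.81 × 1.12×10⁻⁴ / 1.32×10⁻⁴ = 8.33 m/s

8.3 m/s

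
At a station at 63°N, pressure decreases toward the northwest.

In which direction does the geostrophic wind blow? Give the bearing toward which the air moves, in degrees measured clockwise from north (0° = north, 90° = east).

The pressure-gradient force points toward the northwest (bearing 315°).
Geostrophic balance: in the Northern Hemisphere the Coriolis force deflects motion to the right, so the geostrophic wind blows 90° to the right of the pressure-gradient force (low pressure on the left).
Rotating 315° by 90° clockwise gives 045° — the wind blows toward the northeast.

045°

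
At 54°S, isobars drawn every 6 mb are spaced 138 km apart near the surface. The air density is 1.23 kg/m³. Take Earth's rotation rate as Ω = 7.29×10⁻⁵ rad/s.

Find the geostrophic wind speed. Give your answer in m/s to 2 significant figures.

Coriolis parameter at 54°S:
f = 2Ω sin φ = 2 × 7.29×10⁻⁵ × sin 54° = 1.18×10⁻⁴ s⁻¹
Pressure gradient: |∂P/∂n| = 600 Pa / 138000 m = 4.35×10⁻³ Pa/m
Geostrophic balance (pressure-gradient force = Coriolis force):
V_g = (1/(fρ)) |∂P/∂n| = 4.35×10⁻³ / (1.18×10⁻⁴ × 1.23) = 30.0 m/s

30 m/s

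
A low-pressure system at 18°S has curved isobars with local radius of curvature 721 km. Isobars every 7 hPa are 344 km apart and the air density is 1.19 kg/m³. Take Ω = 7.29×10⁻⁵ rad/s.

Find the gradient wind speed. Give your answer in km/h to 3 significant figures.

80.8 km/h

Coriolis parameter at 18°S:
f = 2Ω sin φ = 2 × 7.29×10⁻⁵ × sin 18° = 4.51×10⁻⁵ s⁻¹
Pressure gradient: |∂P/∂n| = 700 Pa / 344000 m = 2.03×10⁻³ Pa/m
Geostrophic speed: V_g = |∂P/∂n|/(fρ) = 2.03×10⁻³/(4.51×10⁻⁵ × 1.19) = 38.0 m/s
Around a low, centrifugal force acts outward with Coriolis, so pressure-gradient force balances both:
(1/ρ)|∂P/∂n| = fV + V²/R  →  V² + fR·V − fR·V_g = 0
With fR = 4.51×10⁻⁵ × 721×10³ m = 32.5 m/s:
V = [−fR + √((fR)² + 4 fR V_g)]/2 = [−32.5 + √(32.5² + 4×32.5×38)]/2 = 22.4 m/s
Subgeostrophic (V < V_g = 38 m/s), as expected around a low.
Converting: 22.4 m/s × 3.6 = 80.8 km/h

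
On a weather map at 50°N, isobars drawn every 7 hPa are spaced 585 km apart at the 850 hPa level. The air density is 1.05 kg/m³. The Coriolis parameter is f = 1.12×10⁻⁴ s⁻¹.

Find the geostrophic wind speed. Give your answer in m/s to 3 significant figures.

10.2 m/s

Pressure gradient: |∂P/∂n| = 700 Pa / 585000 m = 1.20×10⁻³ Pa/m
Geostrophic balance (pressure-gradient force = Coriolis force):
V_g = (1/(fρ)) |∂P/∂n| = 1.20×10⁻³ / (1.12×10⁻⁴ × 1.05) = 10.2 m/s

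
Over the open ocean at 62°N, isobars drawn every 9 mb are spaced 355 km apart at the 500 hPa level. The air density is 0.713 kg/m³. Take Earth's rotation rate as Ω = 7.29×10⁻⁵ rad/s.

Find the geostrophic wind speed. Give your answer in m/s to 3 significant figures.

27.6 m/s

Coriolis parameter at 62°N:
f = 2Ω sin φ = 2 × 7.29×10⁻⁵ × sin 62° = 1.29×10⁻⁴ s⁻¹
Pressure gradient: |∂P/∂n| = 900 Pa / 355000 m = 2.54×10⁻³ Pa/m
Geostrophic balance (pressure-gradient force = Coriolis force):
V_g = (1/(fρ)) |∂P/∂n| = 2.54×10⁻³ / (1.29×10⁻⁴ × 0.713) = 27.6 m/s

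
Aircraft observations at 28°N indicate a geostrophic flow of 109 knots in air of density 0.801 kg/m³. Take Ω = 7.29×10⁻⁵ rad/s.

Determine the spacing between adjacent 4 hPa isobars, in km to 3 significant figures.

Coriolis parameter at 28°N:
f = 2Ω sin φ = 2 × 7.29×10⁻⁵ × sin 28° = 6.84×10⁻⁵ s⁻¹
Wind speed in SI: 109 knots = 56.1 m/s
Geostrophic balance rearranged: |∂P/∂n| = f ρ V_g
|∂P/∂n| = 6.84×10⁻⁵ × 0.801 × 56.1 = 3.07×10⁻³ Pa/m
Isobar spacing: Δn = ΔP/|∂P/∂n| = 400 Pa / 3.07×10⁻³ Pa/m = 130106 m ≈ 130 km

130 km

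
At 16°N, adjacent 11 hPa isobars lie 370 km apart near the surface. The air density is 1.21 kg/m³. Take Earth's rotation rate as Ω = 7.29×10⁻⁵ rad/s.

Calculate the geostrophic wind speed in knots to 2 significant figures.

120 knots

Coriolis parameter at 16°N:
f = 2Ω sin φ = 2 × 7.29×10⁻⁵ × sin 16° = 4.02×10⁻⁵ s⁻¹
Pressure gradient: |∂P/∂n| = 1100 Pa / 370000 m = 2.97×10⁻³ Pa/m
Geostrophic balance (pressure-gradient force = Coriolis force):
V_g = (1/(fρ)) |∂P/∂n| = 2.97×10⁻³ / (4.02×10⁻⁵ × 1.21) = 61.1 m/s
Converting: 61.1 m/s × 1.944 = 120 knots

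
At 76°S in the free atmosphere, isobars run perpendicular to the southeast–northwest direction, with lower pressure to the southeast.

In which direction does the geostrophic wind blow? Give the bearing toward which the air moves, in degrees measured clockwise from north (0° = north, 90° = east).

The pressure-gradient force points toward the southeast (bearing 135°).
Geostrophic balance: in the Southern Hemisphere the Coriolis force deflects motion to the left, so the geostrophic wind blows 90° to the left of the pressure-gradient force (low pressure on the right).
Rotating 135° by 90° counterclockwise gives 045° — the wind blows toward the northeast.

045°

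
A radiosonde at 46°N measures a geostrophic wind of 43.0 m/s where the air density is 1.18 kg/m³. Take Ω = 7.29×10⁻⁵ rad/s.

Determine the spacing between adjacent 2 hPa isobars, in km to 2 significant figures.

Coriolis parameter at 46°N:
f = 2Ω sin φ = 2 × 7.29×10⁻⁵ × sin 46° = 1.05×10⁻⁴ s⁻¹
Geostrophic balance rearranged: |∂P/∂n| = f ρ V_g
|∂P/∂n| = 1.05×10⁻⁴ × 1.18 × 43.0 = 5.32×10⁻³ Pa/m
Isobar spacing: Δn = ΔP/|∂P/∂n| = 200 Pa / 5.32×10⁻³ Pa/m = 37583 m ≈ 38 km

38 km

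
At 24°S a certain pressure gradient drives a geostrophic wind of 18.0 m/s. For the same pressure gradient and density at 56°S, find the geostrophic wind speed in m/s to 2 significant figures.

With the same pressure gradient and density, V_g ∝ 1/f ∝ 1/sin φ.
V₂ = V₁ · sin φ₁ / sin φ₂ = 18.0 × sin 24° / sin 56°
V₂ = 18.0 × 0.4067/0.8290 = 8.8 m/s

8.8 m/s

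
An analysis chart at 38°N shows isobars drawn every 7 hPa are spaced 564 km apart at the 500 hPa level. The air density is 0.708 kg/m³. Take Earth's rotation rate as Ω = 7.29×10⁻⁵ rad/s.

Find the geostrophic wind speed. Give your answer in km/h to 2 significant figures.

70 km/h

Coriolis parameter at 38°N:
f = 2Ω sin φ = 2 × 7.29×10⁻⁵ × sin 38° = 8.98×10⁻⁵ s⁻¹
Pressure gradient: |∂P/∂n| = 700 Pa / 564000 m = 1.24×10⁻³ Pa/m
Geostrophic balance (pressure-gradient force = Coriolis force):
V_g = (1/(fρ)) |∂P/∂n| = 1.24×10⁻³ / (8.98×10⁻⁵ × 0.708) = 19.5 m/s
Converting: 19.5 m/s × 3.6 = 70 km/h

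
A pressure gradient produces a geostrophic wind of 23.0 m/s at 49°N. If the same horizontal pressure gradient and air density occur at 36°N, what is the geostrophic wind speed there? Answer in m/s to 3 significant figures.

With the same pressure gradient and density, V_g ∝ 1/f ∝ 1/sin φ.
V₂ = V₁ · sin φ₁ / sin φ₂ = 23.0 × sin 49° / sin 36°
V₂ = 23.0 × 0.7547/0.5878 = 29.5 m/s

29.5 m/s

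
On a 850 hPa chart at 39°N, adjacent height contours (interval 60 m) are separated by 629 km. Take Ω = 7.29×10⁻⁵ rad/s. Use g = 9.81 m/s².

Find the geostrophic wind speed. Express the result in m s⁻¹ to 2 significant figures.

10 m s⁻¹

Coriolis parameter at 39°N:
f = 2Ω sin φ = 2 × 7.29×10⁻⁵ × sin 39° = 9.18×10⁻⁵ s⁻¹
Height gradient: |∂Z/∂n| = 60 m / 629000 m = 9.54×10⁻⁵
On a pressure surface, geostrophic balance gives V_g = (g/f)|∂Z/∂n|:
V_g = 9.81 × 9.54×10⁻⁵ / 9.18×10⁻⁵ = 10.2 m/s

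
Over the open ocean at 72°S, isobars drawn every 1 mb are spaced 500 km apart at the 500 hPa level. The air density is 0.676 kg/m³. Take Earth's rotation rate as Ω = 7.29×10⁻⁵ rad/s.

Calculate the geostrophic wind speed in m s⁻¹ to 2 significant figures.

Coriolis parameter at 72°S:
f = 2Ω sin φ = 2 × 7.29×10⁻⁵ × sin 72° = 1.39×10⁻⁴ s⁻¹
Pressure gradient: |∂P/∂n| = 100 Pa / 500000 m = 2.00×10⁻⁴ Pa/m
Geostrophic balance (pressure-gradient force = Coriolis force):
V_g = (1/(fρ)) |∂P/∂n| = 2.00×10⁻⁴ / (1.39×10⁻⁴ × 0.676) = 2.13 m/s

2.1 m s⁻¹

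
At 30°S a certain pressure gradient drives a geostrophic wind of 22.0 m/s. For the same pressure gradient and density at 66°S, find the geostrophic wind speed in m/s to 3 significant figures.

12.0 m/s

With the same pressure gradient and density, V_g ∝ 1/f ∝ 1/sin φ.
V₂ = V₁ · sin φ₁ / sin φ₂ = 22.0 × sin 30° / sin 66°
V₂ = 22.0 × 0.5000/0.9135 = 12.0 m/s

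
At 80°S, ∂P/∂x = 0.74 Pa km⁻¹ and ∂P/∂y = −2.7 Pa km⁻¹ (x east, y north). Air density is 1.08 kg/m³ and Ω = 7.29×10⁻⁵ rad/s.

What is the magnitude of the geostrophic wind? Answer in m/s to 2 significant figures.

18 m/s

Coriolis parameter at 80°S:
f = 2Ω sin φ = 2 × 7.29×10⁻⁵ × sin 80° = 1.44×10⁻⁴ s⁻¹
In the Southern Hemisphere f is negative: f = −1.44×10⁻⁴ s⁻¹.
Component geostrophic relations (x east, y north):
u_g = −(1/(fρ)) ∂P/∂y,  v_g = (1/(fρ)) ∂P/∂x
u_g = −(−2.7×10⁻³)/(−1.44×10⁻⁴ × 1.08) = −17.4 m/s;  v_g = (0.74×10⁻³)/(−1.44×10⁻⁴ × 1.08) = −4.77 m/s
|V_g| = √(u_g² + v_g²) = 18.1 m/s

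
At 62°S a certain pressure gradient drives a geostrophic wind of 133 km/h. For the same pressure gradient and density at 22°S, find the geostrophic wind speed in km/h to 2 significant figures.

310 km/h

With the same pressure gradient and density, V_g ∝ 1/f ∝ 1/sin φ.
V₂ = V₁ · sin φ₁ / sin φ₂ = 133 × sin 62° / sin 22°
V₂ = 133 × 0.8829/0.3746 = 310 km/h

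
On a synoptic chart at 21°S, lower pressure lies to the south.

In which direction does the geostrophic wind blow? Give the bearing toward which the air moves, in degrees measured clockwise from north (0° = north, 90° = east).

090°

The pressure-gradient force points toward the south (bearing 180°).
Geostrophic balance: in the Southern Hemisphere the Coriolis force deflects motion to the left, so the geostrophic wind blows 90° to the left of the pressure-gradient force (low pressure on the right).
Rotating 180° by 90° counterclockwise gives 090° — the wind blows toward the east.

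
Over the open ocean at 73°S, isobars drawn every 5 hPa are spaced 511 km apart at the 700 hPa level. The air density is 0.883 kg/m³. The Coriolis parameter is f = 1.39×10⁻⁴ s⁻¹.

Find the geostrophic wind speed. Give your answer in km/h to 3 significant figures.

28.7 km/h

Pressure gradient: |∂P/∂n| = 500 Pa / 511000 m = 9.78×10⁻⁴ Pa/m
Geostrophic balance (pressure-gradient force = Coriolis force):
V_g = (1/(fρ)) |∂P/∂n| = 9.78×10⁻⁴ / (1.39×10⁻⁴ × 0.883) = 7.97 m/s
Converting: 7.97 m/s × 3.6 = 28.7 km/h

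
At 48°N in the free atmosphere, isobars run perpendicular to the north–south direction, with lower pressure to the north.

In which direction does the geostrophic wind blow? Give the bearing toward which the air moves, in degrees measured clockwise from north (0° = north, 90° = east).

090°

The pressure-gradient force points toward the north (bearing 000°).
Geostrophic balance: in the Northern Hemisphere the Coriolis force deflects motion to the right, so the geostrophic wind blows 90° to the right of the pressure-gradient force (low pressure on the left).
Rotating 000° by 90° clockwise gives 090° — the wind blows toward the east.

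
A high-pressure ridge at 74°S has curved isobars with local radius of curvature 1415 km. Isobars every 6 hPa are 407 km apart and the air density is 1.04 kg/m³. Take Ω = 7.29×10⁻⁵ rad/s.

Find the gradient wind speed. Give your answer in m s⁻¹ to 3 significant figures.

10.7 m s⁻¹

Coriolis parameter at 74°S:
f = 2Ω sin φ = 2 × 7.29×10⁻⁵ × sin 74° = 1.40×10⁻⁴ s⁻¹
Pressure gradient: |∂P/∂n| = 600 Pa / 407000 m = 1.47×10⁻³ Pa/m
Geostrophic speed: V_g = |∂P/∂n|/(fρ) = 1.47×10⁻³/(1.40×10⁻⁴ × 1.04) = 10.1 m/s
Around a high, pressure-gradient force acts outward with centrifugal, so Coriolis balances both:
fV = (1/ρ)|∂P/∂n| + V²/R  →  V² − fR·V + fR·V_g = 0
With fR = 1.40×10⁻⁴ × 1415×10³ m = 198 m/s:
V = [fR − √((fR)² − 4 fR V_g)]/2 = [198 − √(198² − 4×198×10.1)]/2 = 10.7 m/s
Supergeostrophic (V > V_g = 10.1 m/s), as expected around a high.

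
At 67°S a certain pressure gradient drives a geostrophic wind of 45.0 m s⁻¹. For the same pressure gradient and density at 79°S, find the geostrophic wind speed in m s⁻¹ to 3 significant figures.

With the same pressure gradient and density, V_g ∝ 1/f ∝ 1/sin φ.
V₂ = V₁ · sin φ₁ / sin φ₂ = 45.0 × sin 67° / sin 79°
V₂ = 45.0 × 0.9205/0.9816 = 42.2 m s⁻¹

42.2 m s⁻¹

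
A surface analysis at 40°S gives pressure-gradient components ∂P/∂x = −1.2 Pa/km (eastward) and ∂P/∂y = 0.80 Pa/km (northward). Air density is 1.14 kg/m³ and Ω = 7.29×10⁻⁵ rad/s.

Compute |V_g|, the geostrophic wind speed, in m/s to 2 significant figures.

13 m/s

Coriolis parameter at 40°S:
f = 2Ω sin φ = 2 × 7.29×10⁻⁵ × sin 40° = 9.37×10⁻⁵ s⁻¹
In the Southern Hemisphere f is negative: f = −9.37×10⁻⁵ s⁻¹.
Component geostrophic relations (x east, y north):
u_g = −(1/(fρ)) ∂P/∂y,  v_g = (1/(fρ)) ∂P/∂x
u_g = −(0.80×10⁻³)/(−9.37×10⁻⁵ × 1.14) = 7.49 m/s;  v_g = (−1.2×10⁻³)/(−9.37×10⁻⁵ × 1.14) = 11.2 m/s
|V_g| = √(u_g² + v_g²) = 13.5 m/s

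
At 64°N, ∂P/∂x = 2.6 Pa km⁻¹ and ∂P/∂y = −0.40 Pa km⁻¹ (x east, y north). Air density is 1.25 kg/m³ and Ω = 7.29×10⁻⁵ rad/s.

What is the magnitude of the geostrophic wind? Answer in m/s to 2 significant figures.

Coriolis parameter at 64°N:
f = 2Ω sin φ = 2 × 7.29×10⁻⁵ × sin 64° = 1.31×10⁻⁴ s⁻¹
Component geostrophic relations (x east, y north):
u_g = −(1/(fρ)) ∂P/∂y,  v_g = (1/(fρ)) ∂P/∂x
u_g = −(−0.40×10⁻³)/(1.31×10⁻⁴ × 1.25) = 2.44 m/s;  v_g = (2.6×10⁻³)/(1.31×10⁻⁴ × 1.25) = 15.9 m/s
|V_g| = √(u_g² + v_g²) = 16.1 m/s

16 m/s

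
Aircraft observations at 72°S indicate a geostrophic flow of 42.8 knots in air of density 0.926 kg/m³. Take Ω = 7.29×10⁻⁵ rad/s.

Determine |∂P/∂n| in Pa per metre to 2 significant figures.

2.8×10⁻³ Pa/m

Coriolis parameter at 72°S:
f = 2Ω sin φ = 2 × 7.29×10⁻⁵ × sin 72° = 1.39×10⁻⁴ s⁻¹
Wind speed in SI: 42.8 knots = 22.0 m/s
Geostrophic balance rearranged: |∂P/∂n| = f ρ V_g
|∂P/∂n| = 1.39×10⁻⁴ × 0.926 × 22.0 = 2.83×10⁻³ Pa/m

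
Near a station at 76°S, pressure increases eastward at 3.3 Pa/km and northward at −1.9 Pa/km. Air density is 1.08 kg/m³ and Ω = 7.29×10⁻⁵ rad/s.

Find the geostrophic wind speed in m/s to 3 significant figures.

24.9 m/s

Coriolis parameter at 76°S:
f = 2Ω sin φ = 2 × 7.29×10⁻⁵ × sin 76° = 1.41×10⁻⁴ s⁻¹
In the Southern Hemisphere f is negative: f = −1.41×10⁻⁴ s⁻¹.
Component geostrophic relations (x east, y north):
u_g = −(1/(fρ)) ∂P/∂y,  v_g = (1/(fρ)) ∂P/∂x
u_g = −(−1.9×10⁻³)/(−1.41×10⁻⁴ × 1.08) = −12.4 m/s;  v_g = (3.3×10⁻³)/(−1.41×10⁻⁴ × 1.08) = −21.6 m/s
|V_g| = √(u_g² + v_g²) = 24.9 m/s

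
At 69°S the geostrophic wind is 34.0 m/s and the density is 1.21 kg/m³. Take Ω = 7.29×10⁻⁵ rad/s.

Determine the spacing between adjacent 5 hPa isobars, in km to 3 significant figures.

Coriolis parameter at 69°S:
f = 2Ω sin φ = 2 × 7.29×10⁻⁵ × sin 69° = 1.36×10⁻⁴ s⁻¹
Geostrophic balance rearranged: |∂P/∂n| = f ρ V_g
|∂P/∂n| = 1.36×10⁻⁴ × 1.21 × 34.0 = 5.60×10⁻³ Pa/m
Isobar spacing: Δn = ΔP/|∂P/∂n| = 500 Pa / 5.60×10⁻³ Pa/m = 89289 m ≈ 89.3 km

89.3 km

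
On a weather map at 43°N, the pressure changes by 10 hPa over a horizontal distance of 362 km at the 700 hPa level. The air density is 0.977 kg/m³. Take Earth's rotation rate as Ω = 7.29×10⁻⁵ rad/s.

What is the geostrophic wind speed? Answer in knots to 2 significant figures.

55 knots

Coriolis parameter at 43°N:
f = 2Ω sin φ = 2 × 7.29×10⁻⁵ × sin 43° = 9.94×10⁻⁵ s⁻¹
Pressure gradient: |∂P/∂n| = 1000 Pa / 362000 m = 2.76×10⁻³ Pa/m
Geostrophic balance (pressure-gradient force = Coriolis force):
V_g = (1/(fρ)) |∂P/∂n| = 2.76×10⁻³ / (9.94×10⁻⁵ × 0.977) = 28.4 m/s
Converting: 28.4 m/s × 1.944 = 55 knots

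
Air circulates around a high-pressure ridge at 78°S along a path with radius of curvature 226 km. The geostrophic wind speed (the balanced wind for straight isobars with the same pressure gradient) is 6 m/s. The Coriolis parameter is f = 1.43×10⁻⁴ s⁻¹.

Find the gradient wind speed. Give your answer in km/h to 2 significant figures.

Around a high, pressure-gradient force acts outward with centrifugal, so Coriolis balances both:
fV = (1/ρ)|∂P/∂n| + V²/R  →  V² − fR·V + fR·V_g = 0
With fR = 1.43×10⁻⁴ × 226×10³ m = 32.3 m/s:
V = [fR − √((fR)² − 4 fR V_g)]/2 = [32.3 − √(32.3² − 4×32.3×6)]/2 = 7.96 m/s
Supergeostrophic (V > V_g = 6 m/s), as expected around a high.
Converting: 7.96 m/s × 3.6 = 29 km/h

29 km/h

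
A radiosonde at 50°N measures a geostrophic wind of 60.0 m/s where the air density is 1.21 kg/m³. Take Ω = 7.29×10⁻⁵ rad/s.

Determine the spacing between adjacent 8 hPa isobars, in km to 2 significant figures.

99 km

Coriolis parameter at 50°N:
f = 2Ω sin φ = 2 × 7.29×10⁻⁵ × sin 50° = 1.12×10⁻⁴ s⁻¹
Geostrophic balance rearranged: |∂P/∂n| = f ρ V_g
|∂P/∂n| = 1.12×10⁻⁴ × 1.21 × 60.0 = 8.11×10⁻³ Pa/m
Isobar spacing: Δn = ΔP/|∂P/∂n| = 800 Pa / 8.11×10⁻³ Pa/m = 98660 m ≈ 99 km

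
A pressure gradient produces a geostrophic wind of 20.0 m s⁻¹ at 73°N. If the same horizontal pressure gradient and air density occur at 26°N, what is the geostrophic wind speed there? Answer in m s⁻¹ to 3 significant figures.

With the same pressure gradient and density, V_g ∝ 1/f ∝ 1/sin φ.
V₂ = V₁ · sin φ₁ / sin φ₂ = 20.0 × sin 73° / sin 26°
V₂ = 20.0 × 0.9563/0.4384 = 43.6 m s⁻¹

43.6 m s⁻¹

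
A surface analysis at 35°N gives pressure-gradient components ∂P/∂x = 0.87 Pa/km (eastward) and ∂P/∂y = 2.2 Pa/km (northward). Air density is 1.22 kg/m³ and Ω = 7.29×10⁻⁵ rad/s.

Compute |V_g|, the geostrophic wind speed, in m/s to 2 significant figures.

23 m/s

Coriolis parameter at 35°N:
f = 2Ω sin φ = 2 × 7.29×10⁻⁵ × sin 35° = 8.36×10⁻⁵ s⁻¹
Component geostrophic relations (x east, y north):
u_g = −(1/(fρ)) ∂P/∂y,  v_g = (1/(fρ)) ∂P/∂x
u_g = −(2.2×10⁻³)/(8.36×10⁻⁵ × 1.22) = −21.6 m/s;  v_g = (0.87×10⁻³)/(8.36×10⁻⁵ × 1.22) = 8.53 m/s
|V_g| = √(u_g² + v_g²) = 23.2 m/s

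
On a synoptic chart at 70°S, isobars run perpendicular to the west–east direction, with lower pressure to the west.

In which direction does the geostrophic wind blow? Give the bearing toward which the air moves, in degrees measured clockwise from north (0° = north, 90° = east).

180°

The pressure-gradient force points toward the west (bearing 270°).
Geostrophic balance: in the Southern Hemisphere the Coriolis force deflects motion to the left, so the geostrophic wind blows 90° to the left of the pressure-gradient force (low pressure on the right).
Rotating 270° by 90° counterclockwise gives 180° — the wind blows toward the south.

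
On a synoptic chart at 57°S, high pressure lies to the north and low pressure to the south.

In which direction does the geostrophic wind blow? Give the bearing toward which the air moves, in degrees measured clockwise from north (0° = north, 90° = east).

090°

The pressure-gradient force points toward the south (bearing 180°).
Geostrophic balance: in the Southern Hemisphere the Coriolis force deflects motion to the left, so the geostrophic wind blows 90° to the left of the pressure-gradient force (low pressure on the right).
Rotating 180° by 90° counterclockwise gives 090° — the wind blows toward the east.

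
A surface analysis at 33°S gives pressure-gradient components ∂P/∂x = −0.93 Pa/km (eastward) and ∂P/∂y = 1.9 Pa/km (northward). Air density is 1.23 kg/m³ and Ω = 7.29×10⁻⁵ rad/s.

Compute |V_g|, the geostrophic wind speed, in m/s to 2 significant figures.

Coriolis parameter at 33°S:
f = 2Ω sin φ = 2 × 7.29×10⁻⁵ × sin 33° = 7.94×10⁻⁵ s⁻¹
In the Southern Hemisphere f is negative: f = −7.94×10⁻⁵ s⁻¹.
Component geostrophic relations (x east, y north):
u_g = −(1/(fρ)) ∂P/∂y,  v_g = (1/(fρ)) ∂P/∂x
u_g = −(1.9×10⁻³)/(−7.94×10⁻⁵ × 1.23) = 19.5 m/s;  v_g = (−0.93×10⁻³)/(−7.94×10⁻⁵ × 1.23) = 9.52 m/s
|V_g| = √(u_g² + v_g²) = 21.7 m/s

22 m/s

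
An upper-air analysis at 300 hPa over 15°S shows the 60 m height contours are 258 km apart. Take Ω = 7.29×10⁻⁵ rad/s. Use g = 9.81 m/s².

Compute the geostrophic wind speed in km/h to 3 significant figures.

Coriolis parameter at 15°S:
f = 2Ω sin φ = 2 × 7.29×10⁻⁵ × sin 15° = 3.77×10⁻⁵ s⁻¹
Height gradient: |∂Z/∂n| = 60 m / 258000 m = 2.33×10⁻⁴
On a pressure surface, geostrophic balance gives V_g = (g/f)|∂Z/∂n|:
V_g = 9.81 × 2.33×10⁻⁴ / 3.77×10⁻⁵ = 60.5 m/s
Converting: 60.5 m/s × 3.6 = 218 km/h

218 km/h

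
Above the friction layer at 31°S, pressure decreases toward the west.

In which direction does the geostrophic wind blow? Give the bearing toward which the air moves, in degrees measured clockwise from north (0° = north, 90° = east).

The pressure-gradient force points toward the west (bearing 270°).
Geostrophic balance: in the Southern Hemisphere the Coriolis force deflects motion to the left, so the geostrophic wind blows 90° to the left of the pressure-gradient force (low pressure on the right).
Rotating 270° by 90° counterclockwise gives 180° — the wind blows toward the south.

180°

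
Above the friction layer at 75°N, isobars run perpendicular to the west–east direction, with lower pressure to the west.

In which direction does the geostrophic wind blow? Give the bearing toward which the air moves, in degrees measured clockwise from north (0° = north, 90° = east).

The pressure-gradient force points toward the west (bearing 270°).
Geostrophic balance: in the Northern Hemisphere the Coriolis force deflects motion to the right, so the geostrophic wind blows 90° to the right of the pressure-gradient force (low pressure on the left).
Rotating 270° by 90° clockwise gives 000° — the wind blows toward the north.

000°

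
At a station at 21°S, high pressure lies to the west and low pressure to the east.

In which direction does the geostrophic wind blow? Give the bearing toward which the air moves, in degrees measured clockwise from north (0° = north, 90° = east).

000°

The pressure-gradient force points toward the east (bearing 090°).
Geostrophic balance: in the Southern Hemisphere the Coriolis force deflects motion to the left, so the geostrophic wind blows 90° to the left of the pressure-gradient force (low pressure on the right).
Rotating 090° by 90° counterclockwise gives 000° — the wind blows toward the north.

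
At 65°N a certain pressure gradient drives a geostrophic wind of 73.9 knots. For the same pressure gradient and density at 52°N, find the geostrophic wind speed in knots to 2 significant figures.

85 knots

With the same pressure gradient and density, V_g ∝ 1/f ∝ 1/sin φ.
V₂ = V₁ · sin φ₁ / sin φ₂ = 73.9 × sin 65° / sin 52°
V₂ = 73.9 × 0.9063/0.7880 = 85 knots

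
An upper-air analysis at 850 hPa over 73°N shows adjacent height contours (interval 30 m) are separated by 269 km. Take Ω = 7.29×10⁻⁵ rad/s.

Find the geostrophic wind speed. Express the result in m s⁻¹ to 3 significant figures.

Coriolis parameter at 73°N:
f = 2Ω sin φ = 2 × 7.29×10⁻⁵ × sin 73° = 1.39×10⁻⁴ s⁻¹
Height gradient: |∂Z/∂n| = 30 m / 269000 m = 1.12×10⁻⁴
On a pressure surface, geostrophic balance gives V_g = (g/f)|∂Z/∂n|:
V_g = 9.81 × 1.12×10⁻⁴ / 1.39×10⁻⁴ = 7.85 m/s

7.85 m s⁻¹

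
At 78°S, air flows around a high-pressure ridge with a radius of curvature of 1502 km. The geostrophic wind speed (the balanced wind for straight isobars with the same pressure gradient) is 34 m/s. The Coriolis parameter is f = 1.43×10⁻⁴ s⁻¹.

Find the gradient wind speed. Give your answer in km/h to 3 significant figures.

152 km/h

Around a high, pressure-gradient force acts outward with centrifugal, so Coriolis balances both:
fV = (1/ρ)|∂P/∂n| + V²/R  →  V² − fR·V + fR·V_g = 0
With fR = 1.43×10⁻⁴ × 1502×10³ m = 215 m/s:
V = [fR − √((fR)² − 4 fR V_g)]/2 = [215 − √(215² − 4×215×34)]/2 = 42.4 m/s
Supergeostrophic (V > V_g = 34 m/s), as expected around a high.
Converting: 42.4 m/s × 3.6 = 152 km/h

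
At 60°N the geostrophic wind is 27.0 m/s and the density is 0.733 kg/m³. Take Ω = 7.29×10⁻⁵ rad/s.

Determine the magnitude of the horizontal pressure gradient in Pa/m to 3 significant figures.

2.50×10⁻³ Pa/m

Coriolis parameter at 60°N:
f = 2Ω sin φ = 2 × 7.29×10⁻⁵ × sin 60° = 1.26×10⁻⁴ s⁻¹
Geostrophic balance rearranged: |∂P/∂n| = f ρ V_g
|∂P/∂n| = 1.26×10⁻⁴ × 0.733 × 27.0 = 2.50×10⁻³ Pa/m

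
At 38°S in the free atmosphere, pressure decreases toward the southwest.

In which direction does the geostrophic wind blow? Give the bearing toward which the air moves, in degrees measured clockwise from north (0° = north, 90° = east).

The pressure-gradient force points toward the southwest (bearing 225°).
Geostrophic balance: in the Southern Hemisphere the Coriolis force deflects motion to the left, so the geostrophic wind blows 90° to the left of the pressure-gradient force (low pressure on the right).
Rotating 225° by 90° counterclockwise gives 135° — the wind blows toward the southeast.

135°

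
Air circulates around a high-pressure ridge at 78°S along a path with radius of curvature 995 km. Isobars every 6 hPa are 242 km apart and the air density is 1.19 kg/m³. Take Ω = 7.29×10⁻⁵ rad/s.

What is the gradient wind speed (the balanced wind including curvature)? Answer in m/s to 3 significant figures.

Coriolis parameter at 78°S:
f = 2Ω sin φ = 2 × 7.29×10⁻⁵ × sin 78° = 1.43×10⁻⁴ s⁻¹
Pressure gradient: |∂P/∂n| = 600 Pa / 242000 m = 2.48×10⁻³ Pa/m
Geostrophic speed: V_g = |∂P/∂n|/(fρ) = 2.48×10⁻³/(1.43×10⁻⁴ × 1.19) = 14.6 m/s
Around a high, pressure-gradient force acts outward with centrifugal, so Coriolis balances both:
fV = (1/ρ)|∂P/∂n| + V²/R  →  V² − fR·V + fR·V_g = 0
With fR = 1.43×10⁻⁴ × 995×10³ m = 142 m/s:
V = [fR − √((fR)² − 4 fR V_g)]/2 = [142 − √(142² − 4×142×14.6)]/2 = 16.5 m/s
Supergeostrophic (V > V_g = 14.6 m/s), as expected around a high.

16.5 m/s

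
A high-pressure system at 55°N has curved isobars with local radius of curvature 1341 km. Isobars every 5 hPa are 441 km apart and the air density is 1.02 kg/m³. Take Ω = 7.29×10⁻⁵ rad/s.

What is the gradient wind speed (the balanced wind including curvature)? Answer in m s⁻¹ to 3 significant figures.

9.92 m s⁻¹

Coriolis parameter at 55°N:
f = 2Ω sin φ = 2 × 7.29×10⁻⁵ × sin 55° = 1.19×10⁻⁴ s⁻¹
Pressure gradient: |∂P/∂n| = 500 Pa / 441000 m = 1.13×10⁻³ Pa/m
Geostrophic speed: V_g = |∂P/∂n|/(fρ) = 1.13×10⁻³/(1.19×10⁻⁴ × 1.02) = 9.31 m/s
Around a high, pressure-gradient force acts outward with centrifugal, so Coriolis balances both:
fV = (1/ρ)|∂P/∂n| + V²/R  →  V² − fR·V + fR·V_g = 0
With fR = 1.19×10⁻⁴ × 1341×10³ m = 160 m/s:
V = [fR − √((fR)² − 4 fR V_g)]/2 = [160 − √(160² − 4×160×9.31)]/2 = 9.92 m/s
Supergeostrophic (V > V_g = 9.31 m/s), as expected around a high.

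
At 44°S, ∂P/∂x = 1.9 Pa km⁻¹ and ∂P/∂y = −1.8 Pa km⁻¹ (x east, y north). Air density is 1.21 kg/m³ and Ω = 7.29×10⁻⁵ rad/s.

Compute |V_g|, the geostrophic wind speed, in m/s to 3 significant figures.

21.4 m/s

Coriolis parameter at 44°S:
f = 2Ω sin φ = 2 × 7.29×10⁻⁵ × sin 44° = 1.01×10⁻⁴ s⁻¹
In the Southern Hemisphere f is negative: f = −1.01×10⁻⁴ s⁻¹.
Component geostrophic relations (x east, y north):
u_g = −(1/(fρ)) ∂P/∂y,  v_g = (1/(fρ)) ∂P/∂x
u_g = −(−1.8×10⁻³)/(−1.01×10⁻⁴ × 1.21) = −14.7 m/s;  v_g = (1.9×10⁻³)/(−1.01×10⁻⁴ × 1.21) = −15.5 m/s
|V_g| = √(u_g² + v_g²) = 21.4 m/s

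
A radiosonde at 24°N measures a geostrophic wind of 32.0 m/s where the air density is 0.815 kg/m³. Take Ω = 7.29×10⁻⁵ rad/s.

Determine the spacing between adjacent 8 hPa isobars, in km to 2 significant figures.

520 km

Coriolis parameter at 24°N:
f = 2Ω sin φ = 2 × 7.29×10⁻⁵ × sin 24° = 5.93×10⁻⁵ s⁻¹
Geostrophic balance rearranged: |∂P/∂n| = f ρ V_g
|∂P/∂n| = 5.93×10⁻⁵ × 0.815 × 32.0 = 1.55×10⁻³ Pa/m
Isobar spacing: Δn = ΔP/|∂P/∂n| = 800 Pa / 1.55×10⁻³ Pa/m = 517263 m ≈ 520 km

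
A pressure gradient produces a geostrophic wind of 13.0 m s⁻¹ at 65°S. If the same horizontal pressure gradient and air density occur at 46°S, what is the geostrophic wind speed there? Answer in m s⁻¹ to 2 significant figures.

With the same pressure gradient and density, V_g ∝ 1/f ∝ 1/sin φ.
V₂ = V₁ · sin φ₁ / sin φ₂ = 13.0 × sin 65° / sin 46°
V₂ = 13.0 × 0.9063/0.7193 = 16 m s⁻¹

16 m s⁻¹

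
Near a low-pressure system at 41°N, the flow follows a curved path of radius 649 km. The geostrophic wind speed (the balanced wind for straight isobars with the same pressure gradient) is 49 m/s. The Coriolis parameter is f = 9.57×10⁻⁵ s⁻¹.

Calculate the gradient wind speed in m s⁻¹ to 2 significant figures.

Around a low, centrifugal force acts outward with Coriolis, so pressure-gradient force balances both:
(1/ρ)|∂P/∂n| = fV + V²/R  →  V² + fR·V − fR·V_g = 0
With fR = 9.57×10⁻⁵ × 649×10³ m = 62.1 m/s:
V = [−fR + √((fR)² + 4 fR V_g)]/2 = [−62.1 + √(62.1² + 4×62.1×49)]/2 = 32.3 m/s
Subgeostrophic (V < V_g = 49 m/s), as expected around a low.

32 m s⁻¹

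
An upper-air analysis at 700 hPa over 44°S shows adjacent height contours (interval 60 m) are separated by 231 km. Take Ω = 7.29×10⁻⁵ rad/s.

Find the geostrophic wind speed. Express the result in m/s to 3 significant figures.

Coriolis parameter at 44°S:
f = 2Ω sin φ = 2 × 7.29×10⁻⁵ × sin 44° = 1.01×10⁻⁴ s⁻¹
Height gradient: |∂Z/∂n| = 60 m / 231000 m = 2.60×10⁻⁴
On a pressure surface, geostrophic balance gives V_g = (g/f)|∂Z/∂n|:
V_g = 9.81 × 2.60×10⁻⁴ / 1.01×10⁻⁴ = 25.2 m/s

25.2 m/s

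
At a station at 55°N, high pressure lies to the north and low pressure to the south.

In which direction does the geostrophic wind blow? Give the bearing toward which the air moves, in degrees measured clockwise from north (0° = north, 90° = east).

The pressure-gradient force points toward the south (bearing 180°).
Geostrophic balance: in the Northern Hemisphere the Coriolis force deflects motion to the right, so the geostrophic wind blows 90° to the right of the pressure-gradient force (low pressure on the left).
Rotating 180° by 90° clockwise gives 270° — the wind blows toward the west.

270°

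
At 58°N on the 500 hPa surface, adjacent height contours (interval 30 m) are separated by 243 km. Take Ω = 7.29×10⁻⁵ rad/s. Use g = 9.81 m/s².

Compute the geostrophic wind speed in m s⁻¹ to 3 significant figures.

9.80 m s⁻¹

Coriolis parameter at 58°N:
f = 2Ω sin φ = 2 × 7.29×10⁻⁵ × sin 58° = 1.24×10⁻⁴ s⁻¹
Height gradient: |∂Z/∂n| = 30 m / 243000 m = 1.23×10⁻⁴
On a pressure surface, geostrophic balance gives V_g = (g/f)|∂Z/∂n|:
V_g = 9.81 × 1.23×10⁻⁴ / 1.24×10⁻⁴ = 9.80 m/s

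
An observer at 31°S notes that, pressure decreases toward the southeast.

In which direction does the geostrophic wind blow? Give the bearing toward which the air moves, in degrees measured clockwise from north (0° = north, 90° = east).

The pressure-gradient force points toward the southeast (bearing 135°).
Geostrophic balance: in the Southern Hemisphere the Coriolis force deflects motion to the left, so the geostrophic wind blows 90° to the left of the pressure-gradient force (low pressure on the right).
Rotating 135° by 90° counterclockwise gives 045° — the wind blows toward the northeast.

045°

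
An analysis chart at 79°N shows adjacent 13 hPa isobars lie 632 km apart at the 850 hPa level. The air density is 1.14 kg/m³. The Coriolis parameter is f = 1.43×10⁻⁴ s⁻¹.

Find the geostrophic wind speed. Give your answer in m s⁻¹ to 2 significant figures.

Pressure gradient: |∂P/∂n| = 1300 Pa / 632000 m = 2.06×10⁻³ Pa/m
Geostrophic balance (pressure-gradient force = Coriolis force):
V_g = (1/(fρ)) |∂P/∂n| = 2.06×10⁻³ / (1.43×10⁻⁴ × 1.14) = 12.6 m/s

13 m s⁻¹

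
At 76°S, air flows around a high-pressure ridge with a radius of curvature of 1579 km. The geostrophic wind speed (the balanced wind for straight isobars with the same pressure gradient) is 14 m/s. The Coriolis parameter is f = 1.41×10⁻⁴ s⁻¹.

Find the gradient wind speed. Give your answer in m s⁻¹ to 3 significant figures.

Around a high, pressure-gradient force acts outward with centrifugal, so Coriolis balances both:
fV = (1/ρ)|∂P/∂n| + V²/R  →  V² − fR·V + fR·V_g = 0
With fR = 1.41×10⁻⁴ × 1579×10³ m = 223 m/s:
V = [fR − √((fR)² − 4 fR V_g)]/2 = [223 − √(223² − 4×223×14)]/2 = 15 m/s
Supergeostrophic (V > V_g = 14 m/s), as expected around a high.

15.0 m s⁻¹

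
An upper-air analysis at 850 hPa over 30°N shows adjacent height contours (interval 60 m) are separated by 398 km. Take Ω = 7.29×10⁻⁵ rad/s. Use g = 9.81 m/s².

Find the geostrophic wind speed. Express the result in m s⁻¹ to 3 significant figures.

Coriolis parameter at 30°N:
f = 2Ω sin φ = 2 × 7.29×10⁻⁵ × sin 30° = 7.29×10⁻⁵ s⁻¹
Height gradient: |∂Z/∂n| = 60 m / 398000 m = 1.51×10⁻⁴
On a pressure surface, geostrophic balance gives V_g = (g/f)|∂Z/∂n|:
V_g = 9.81 × 1.51×10⁻⁴ / 7.29×10⁻⁵ = 20.3 m/s

20.3 m s⁻¹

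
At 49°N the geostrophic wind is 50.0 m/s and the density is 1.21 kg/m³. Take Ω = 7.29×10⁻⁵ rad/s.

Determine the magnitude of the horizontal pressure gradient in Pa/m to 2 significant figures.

6.7×10⁻³ Pa/m

Coriolis parameter at 49°N:
f = 2Ω sin φ = 2 × 7.29×10⁻⁵ × sin 49° = 1.10×10⁻⁴ s⁻¹
Geostrophic balance rearranged: |∂P/∂n| = f ρ V_g
|∂P/∂n| = 1.10×10⁻⁴ × 1.21 × 50.0 = 6.66×10⁻³ Pa/m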